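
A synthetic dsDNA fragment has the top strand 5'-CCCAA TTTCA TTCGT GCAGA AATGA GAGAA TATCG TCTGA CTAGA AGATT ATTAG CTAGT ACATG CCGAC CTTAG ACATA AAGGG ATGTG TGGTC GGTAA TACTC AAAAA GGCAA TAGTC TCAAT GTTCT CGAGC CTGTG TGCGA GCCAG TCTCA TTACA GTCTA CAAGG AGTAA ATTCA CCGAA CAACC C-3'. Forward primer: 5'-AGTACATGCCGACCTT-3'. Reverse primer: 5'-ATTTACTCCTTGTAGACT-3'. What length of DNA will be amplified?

120 bp

The forward primer matches the template at positions 58–73.
Taking the reverse complement of ATTTACTCCTTGTAGACT gives AGTCTACAAGGAGTAAAT, found at positions 160–177 on the template; the primer anneals here to the top strand with its 3' end pointing upstream.
The product runs from position 58 to position 177, so its length is 177 − 58 + 1 = 120 bp.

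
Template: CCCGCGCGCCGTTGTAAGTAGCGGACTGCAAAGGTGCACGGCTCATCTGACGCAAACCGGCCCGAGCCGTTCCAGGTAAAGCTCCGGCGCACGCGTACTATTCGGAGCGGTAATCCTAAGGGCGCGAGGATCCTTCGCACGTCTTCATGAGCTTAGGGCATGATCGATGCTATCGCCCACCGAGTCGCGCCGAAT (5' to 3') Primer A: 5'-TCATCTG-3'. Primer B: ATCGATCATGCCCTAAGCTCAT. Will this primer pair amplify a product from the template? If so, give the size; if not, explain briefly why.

Yes — a 126 bp product.

Primer A (TCATCTG) matches the top strand at positions 43–49; it acts as a forward primer.
Primer B's reverse complement is ATGAGCTTAGGGCATGATCGAT, matching the top strand at positions 147–168; it acts as a reverse primer.
The 3' ends face each other across positions 43–168, giving a 126 bp product.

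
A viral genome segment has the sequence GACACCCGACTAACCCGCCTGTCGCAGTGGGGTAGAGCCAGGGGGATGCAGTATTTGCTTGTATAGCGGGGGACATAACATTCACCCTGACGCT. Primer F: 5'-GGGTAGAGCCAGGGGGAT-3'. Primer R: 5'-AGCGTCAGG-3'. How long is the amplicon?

The forward primer matches the template at positions 30–47.
The reverse primer's reverse complement is CCTGACGCT, which matches the template at positions 86–94.
Product length = (reverse-primer end) − (forward-primer start) + 1 = 94 − 30 + 1 = 65 bp.

65 bp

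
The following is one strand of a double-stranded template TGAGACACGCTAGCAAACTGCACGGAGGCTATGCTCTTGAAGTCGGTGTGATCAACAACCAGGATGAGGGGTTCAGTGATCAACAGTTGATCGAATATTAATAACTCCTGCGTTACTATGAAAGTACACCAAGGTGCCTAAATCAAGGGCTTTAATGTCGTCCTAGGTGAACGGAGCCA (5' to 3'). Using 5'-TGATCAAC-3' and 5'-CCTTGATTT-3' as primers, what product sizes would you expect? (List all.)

The forward primer TGATCAAC matches the top strand at positions 49–56, 77–84.
The reverse primer's reverse complement is AAATCAAGG, matching at positions 140–148.
Each forward site pairs with the reverse site to give a product ending at position 148: sizes 100, 72 bp.

100 bp, 72 bp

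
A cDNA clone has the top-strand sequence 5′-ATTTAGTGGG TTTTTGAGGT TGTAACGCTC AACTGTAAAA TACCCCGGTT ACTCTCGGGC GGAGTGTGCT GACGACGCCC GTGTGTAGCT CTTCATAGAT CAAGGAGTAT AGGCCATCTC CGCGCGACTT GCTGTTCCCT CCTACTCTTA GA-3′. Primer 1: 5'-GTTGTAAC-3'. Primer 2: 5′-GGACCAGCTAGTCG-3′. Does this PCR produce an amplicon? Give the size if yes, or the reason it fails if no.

Primer 2 (GGACCAGCTAGTCG) does not match the top strand, and its reverse complement CGACTAGCTGGTCC does not match either.
With no annealing site for primer 2, no amplification occurs.

No product — primer 2 has no binding site in the template.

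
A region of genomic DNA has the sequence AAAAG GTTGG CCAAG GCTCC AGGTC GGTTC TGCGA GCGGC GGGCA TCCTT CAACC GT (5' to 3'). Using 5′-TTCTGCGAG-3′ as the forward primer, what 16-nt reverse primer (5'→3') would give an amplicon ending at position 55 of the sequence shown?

5'-GGTTGAAGGATGCCCG-3'

The forward primer binds at positions 28–36; the product's 3' end on the top strand is position 55.
The reverse primer anneals to the top strand over positions 40–55, i.e. to CGGGCATCCTTCAACC.
Its sequence written 5'→3' is the reverse complement: GGTTGAAGGATGCCCG.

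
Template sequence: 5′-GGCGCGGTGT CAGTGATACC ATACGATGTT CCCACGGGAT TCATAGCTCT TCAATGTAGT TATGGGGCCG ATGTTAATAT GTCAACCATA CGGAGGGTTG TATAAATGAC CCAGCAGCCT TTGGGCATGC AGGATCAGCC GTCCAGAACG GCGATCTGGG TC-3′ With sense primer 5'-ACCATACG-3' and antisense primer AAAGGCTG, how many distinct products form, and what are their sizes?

The forward primer ACCATACG matches the top strand at positions 18–25, 85–92.
The reverse primer's reverse complement is CAGCCTTT, matching at positions 115–122.
Each forward site pairs with the reverse site to give a product ending at position 122: sizes 105, 38 bp.

Two products: 105 bp, 38 bp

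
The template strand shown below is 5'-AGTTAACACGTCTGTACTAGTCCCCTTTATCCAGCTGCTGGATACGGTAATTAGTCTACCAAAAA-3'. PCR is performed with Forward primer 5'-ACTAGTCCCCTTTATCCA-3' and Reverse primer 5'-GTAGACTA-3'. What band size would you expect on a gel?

The forward primer matches the template at positions 16–33.
The reverse primer's reverse complement is TAGTCTAC, which matches the template at positions 52–59.
The product runs from position 16 to position 59, so its length is 59 − 16 + 1 = 44 bp.

44 bp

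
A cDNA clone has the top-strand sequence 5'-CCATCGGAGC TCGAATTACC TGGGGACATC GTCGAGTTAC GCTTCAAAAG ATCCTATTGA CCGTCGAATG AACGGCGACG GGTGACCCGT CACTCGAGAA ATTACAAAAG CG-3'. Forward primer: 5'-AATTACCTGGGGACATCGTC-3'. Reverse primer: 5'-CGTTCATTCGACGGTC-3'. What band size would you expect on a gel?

61 bp

The forward primer matches the template at positions 14–33.
The reverse primer's reverse complement is GACCGTCGAATGAACG, which matches the template at positions 59–74.
The product runs from position 14 to position 74, so its length is 74 − 14 + 1 = 61 bp.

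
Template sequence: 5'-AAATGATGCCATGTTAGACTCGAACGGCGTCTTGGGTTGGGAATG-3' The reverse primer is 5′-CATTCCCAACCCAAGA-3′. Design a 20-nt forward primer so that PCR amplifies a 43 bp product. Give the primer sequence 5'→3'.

5'-ATGATGCCATGTTAGACTCG-3'

The reverse primer's reverse complement TCTTGGGTTGGGAATG matches the template at positions 30–45, so the product ends at position 45.
A 43 bp product then starts at position 45 − 43 + 1 = 3.
The forward primer is identical to the top strand there: ATGATGCCATGTTAGACTCG.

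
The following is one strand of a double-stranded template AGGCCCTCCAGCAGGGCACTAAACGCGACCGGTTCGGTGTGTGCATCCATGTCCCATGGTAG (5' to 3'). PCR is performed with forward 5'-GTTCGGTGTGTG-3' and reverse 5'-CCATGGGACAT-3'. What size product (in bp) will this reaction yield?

28 bp

The forward primer matches the template at positions 32–43.
The reverse primer's reverse complement is ATGTCCCATGG, which matches the template at positions 49–59.
The product runs from position 32 to position 59, so its length is 59 − 32 + 1 = 28 bp.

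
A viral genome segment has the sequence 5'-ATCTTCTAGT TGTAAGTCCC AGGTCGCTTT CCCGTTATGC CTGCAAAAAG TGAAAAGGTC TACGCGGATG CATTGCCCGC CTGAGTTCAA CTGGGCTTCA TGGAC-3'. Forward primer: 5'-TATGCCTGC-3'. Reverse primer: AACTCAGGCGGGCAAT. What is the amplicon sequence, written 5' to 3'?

5'-TATGCCTGCAAAAAGTGAAAAGGTCTACGCGGATGCATTGCCCGCCTGAGTT-3'

The forward primer matches the template at positions 36–44.
The reverse primer's reverse complement is ATTGCCCGCCTGAGTT, which matches the template at positions 72–87.
The product is the template from position 36 through 87 (52 bp).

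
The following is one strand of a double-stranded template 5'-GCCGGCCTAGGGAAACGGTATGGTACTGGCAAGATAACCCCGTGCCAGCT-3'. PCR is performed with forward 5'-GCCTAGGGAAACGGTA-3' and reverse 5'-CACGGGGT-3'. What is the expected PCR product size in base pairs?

Scanning the template, GCCTAGGGAAACGGTA occurs at positions 5–20; this primer anneals to the bottom strand there with its 3' end pointing downstream.
Reverse complement of the reverse primer: ACCCCGTG. This occurs on the top strand at positions 37–44.
The product runs from position 5 to position 44, so its length is 44 − 5 + 1 = 40 bp.

40 bp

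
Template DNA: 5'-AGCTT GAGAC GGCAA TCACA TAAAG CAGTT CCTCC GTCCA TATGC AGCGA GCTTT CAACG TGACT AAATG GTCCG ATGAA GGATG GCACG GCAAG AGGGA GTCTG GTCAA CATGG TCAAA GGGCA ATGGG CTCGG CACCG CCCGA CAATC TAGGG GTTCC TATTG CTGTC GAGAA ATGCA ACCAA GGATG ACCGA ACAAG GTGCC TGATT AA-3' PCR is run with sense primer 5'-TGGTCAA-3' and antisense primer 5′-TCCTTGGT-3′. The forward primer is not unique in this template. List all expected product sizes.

The forward primer TGGTCAA matches the top strand at positions 104–110, 113–119.
The reverse primer's reverse complement is ACCAAGGA, matching at positions 181–188.
Each forward site pairs with the reverse site to give a product ending at position 188: sizes 85, 76 bp.

85 bp, 76 bp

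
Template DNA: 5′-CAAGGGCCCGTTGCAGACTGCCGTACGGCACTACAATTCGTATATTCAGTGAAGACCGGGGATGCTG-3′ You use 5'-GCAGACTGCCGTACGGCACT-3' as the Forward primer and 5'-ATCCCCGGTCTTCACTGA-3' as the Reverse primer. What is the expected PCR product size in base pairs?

51 bp

Scanning the template, GCAGACTGCCGTACGGCACT occurs at positions 13–32; this primer anneals to the bottom strand there with its 3' end pointing downstream.
Taking the reverse complement of ATCCCCGGTCTTCACTGA gives TCAGTGAAGACCGGGGAT, found at positions 46–63 on the template; the primer anneals here to the top strand with its 3' end pointing upstream.
Amplicon spans positions 13–63: 51 bp.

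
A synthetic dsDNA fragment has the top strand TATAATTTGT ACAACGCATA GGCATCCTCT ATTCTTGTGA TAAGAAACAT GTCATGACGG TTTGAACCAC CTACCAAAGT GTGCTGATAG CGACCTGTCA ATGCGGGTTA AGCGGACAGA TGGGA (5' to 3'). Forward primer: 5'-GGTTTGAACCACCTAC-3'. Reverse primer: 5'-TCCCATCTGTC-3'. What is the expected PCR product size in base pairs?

67 bp

Forward primer GGTTTGAACCACCTAC is found on the top strand at positions 59–74.
Taking the reverse complement of TCCCATCTGTC gives GACAGATGGGA, found at positions 115–125 on the template; the primer anneals here to the top strand with its 3' end pointing upstream.
Amplicon spans positions 59–125: 67 bp.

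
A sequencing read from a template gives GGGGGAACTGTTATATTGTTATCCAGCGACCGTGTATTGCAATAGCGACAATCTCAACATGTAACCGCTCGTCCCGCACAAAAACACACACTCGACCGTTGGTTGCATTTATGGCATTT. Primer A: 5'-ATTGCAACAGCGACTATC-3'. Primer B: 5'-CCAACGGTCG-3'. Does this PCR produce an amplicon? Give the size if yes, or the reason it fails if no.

No product — primer A has no binding site in the template.

Primer A (ATTGCAACAGCGACTATC) does not match the top strand, and its reverse complement GATAGTCGCTGTTGCAAT does not match either.
With no annealing site for primer A, no amplification occurs.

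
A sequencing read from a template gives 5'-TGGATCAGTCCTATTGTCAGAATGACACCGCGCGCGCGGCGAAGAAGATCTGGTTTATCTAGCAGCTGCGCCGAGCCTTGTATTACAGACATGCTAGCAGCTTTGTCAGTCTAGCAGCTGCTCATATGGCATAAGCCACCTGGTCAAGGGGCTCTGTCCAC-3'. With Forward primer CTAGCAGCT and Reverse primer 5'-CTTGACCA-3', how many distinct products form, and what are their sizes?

The forward primer CTAGCAGCT matches the top strand at positions 59–67, 94–102, 111–119.
The reverse primer's reverse complement is TGGTCAAG, matching at positions 141–148.
Each forward site pairs with the reverse site to give a product ending at position 148: sizes 90, 55, 38 bp.

Three products: 90 bp, 55 bp, 38 bp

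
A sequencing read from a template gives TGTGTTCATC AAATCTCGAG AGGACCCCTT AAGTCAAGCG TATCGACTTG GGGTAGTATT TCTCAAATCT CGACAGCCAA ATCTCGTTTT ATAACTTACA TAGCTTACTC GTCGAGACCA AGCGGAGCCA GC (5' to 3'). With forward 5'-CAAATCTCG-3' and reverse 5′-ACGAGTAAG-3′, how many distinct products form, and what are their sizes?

Three products: 103 bp, 49 bp, 35 bp

The forward primer CAAATCTCG matches the top strand at positions 10–18, 64–72, 78–86.
The reverse primer's reverse complement is CTTACTCGT, matching at positions 104–112.
Each forward site pairs with the reverse site to give a product ending at position 112: sizes 103, 49, 35 bp.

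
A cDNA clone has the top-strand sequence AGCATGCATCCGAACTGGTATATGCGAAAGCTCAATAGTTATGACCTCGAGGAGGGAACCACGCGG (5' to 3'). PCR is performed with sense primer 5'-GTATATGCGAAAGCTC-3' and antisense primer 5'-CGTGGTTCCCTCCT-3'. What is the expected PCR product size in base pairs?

46 bp

Scanning the template, GTATATGCGAAAGCTC occurs at positions 18–33; this primer anneals to the bottom strand there with its 3' end pointing downstream.
Taking the reverse complement of CGTGGTTCCCTCCT gives AGGAGGGAACCACG, found at positions 50–63 on the template; the primer anneals here to the top strand with its 3' end pointing upstream.
The product runs from position 18 to position 63, so its length is 63 − 18 + 1 = 46 bp.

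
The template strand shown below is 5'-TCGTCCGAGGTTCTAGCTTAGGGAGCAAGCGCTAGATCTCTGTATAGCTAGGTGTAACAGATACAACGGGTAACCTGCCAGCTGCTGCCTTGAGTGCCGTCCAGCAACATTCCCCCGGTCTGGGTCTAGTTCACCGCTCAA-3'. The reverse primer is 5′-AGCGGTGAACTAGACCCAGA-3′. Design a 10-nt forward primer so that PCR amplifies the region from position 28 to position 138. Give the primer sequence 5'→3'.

5'-AGCGCTAGAT-3'

The reverse primer's reverse complement TCTGGGTCTAGTTCACCGCT matches the template at positions 119–138; the product starts at position 28.
The forward primer is identical to the top strand over positions 28–37: AGCGCTAGAT.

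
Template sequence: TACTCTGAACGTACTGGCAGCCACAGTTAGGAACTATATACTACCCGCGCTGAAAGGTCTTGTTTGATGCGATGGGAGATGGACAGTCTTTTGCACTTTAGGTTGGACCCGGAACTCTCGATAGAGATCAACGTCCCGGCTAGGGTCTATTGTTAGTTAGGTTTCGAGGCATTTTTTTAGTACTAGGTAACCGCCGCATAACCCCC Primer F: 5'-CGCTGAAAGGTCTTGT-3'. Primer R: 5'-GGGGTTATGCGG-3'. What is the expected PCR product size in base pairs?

158 bp

Forward primer CGCTGAAAGGTCTTGT is found on the top strand at positions 48–63.
The reverse primer's reverse complement is CCGCATAACCCC, which matches the template at positions 194–205.
The product runs from position 48 to position 205, so its length is 205 − 48 + 1 = 158 bp.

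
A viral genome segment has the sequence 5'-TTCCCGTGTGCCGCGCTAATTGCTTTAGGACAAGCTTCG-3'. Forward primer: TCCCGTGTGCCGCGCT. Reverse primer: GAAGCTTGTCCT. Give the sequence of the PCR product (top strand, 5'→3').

The forward primer matches the template at positions 2–17.
Reverse complement of the reverse primer: AGGACAAGCTTC. This occurs on the top strand at positions 27–38.
The product is the template from position 2 through 38 (37 bp).

5'-TCCCGTGTGCCGCGCTAATTGCTTTAGGACAAGCTTC-3'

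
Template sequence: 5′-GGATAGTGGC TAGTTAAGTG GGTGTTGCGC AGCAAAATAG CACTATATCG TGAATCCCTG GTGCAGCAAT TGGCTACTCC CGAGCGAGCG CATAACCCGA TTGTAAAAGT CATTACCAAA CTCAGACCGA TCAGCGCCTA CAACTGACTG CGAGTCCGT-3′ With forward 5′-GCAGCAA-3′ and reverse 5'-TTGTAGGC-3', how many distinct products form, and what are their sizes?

The forward primer GCAGCAA matches the top strand at positions 29–35, 63–69.
The reverse primer's reverse complement is GCCTACAA, matching at positions 136–143.
Each forward site pairs with the reverse site to give a product ending at position 143: sizes 115, 81 bp.

Two products: 115 bp, 81 bp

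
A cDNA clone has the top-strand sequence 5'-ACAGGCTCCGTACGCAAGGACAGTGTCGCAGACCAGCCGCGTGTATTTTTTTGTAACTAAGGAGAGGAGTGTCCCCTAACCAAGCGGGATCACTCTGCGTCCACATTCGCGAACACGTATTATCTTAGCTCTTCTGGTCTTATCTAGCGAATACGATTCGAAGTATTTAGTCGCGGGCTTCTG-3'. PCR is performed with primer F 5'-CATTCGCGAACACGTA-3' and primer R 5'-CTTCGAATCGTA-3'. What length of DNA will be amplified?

Scanning the template, CATTCGCGAACACGTA occurs at positions 104–119; this primer anneals to the bottom strand there with its 3' end pointing downstream.
The reverse primer's reverse complement is TACGATTCGAAG, which matches the template at positions 152–163.
The product runs from position 104 to position 163, so its length is 163 − 104 + 1 = 60 bp.

60 bp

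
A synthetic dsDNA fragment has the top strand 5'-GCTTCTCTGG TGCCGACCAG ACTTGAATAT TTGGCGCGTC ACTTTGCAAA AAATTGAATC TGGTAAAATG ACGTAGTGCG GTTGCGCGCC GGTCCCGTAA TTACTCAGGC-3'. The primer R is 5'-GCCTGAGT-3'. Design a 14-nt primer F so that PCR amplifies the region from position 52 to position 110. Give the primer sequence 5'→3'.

The reverse primer's reverse complement ACTCAGGC matches the template at positions 103–110; the product starts at position 52.
The forward primer is identical to the top strand over positions 52–65: AATTGAATCTGGTA.

5'-AATTGAATCTGGTA-3'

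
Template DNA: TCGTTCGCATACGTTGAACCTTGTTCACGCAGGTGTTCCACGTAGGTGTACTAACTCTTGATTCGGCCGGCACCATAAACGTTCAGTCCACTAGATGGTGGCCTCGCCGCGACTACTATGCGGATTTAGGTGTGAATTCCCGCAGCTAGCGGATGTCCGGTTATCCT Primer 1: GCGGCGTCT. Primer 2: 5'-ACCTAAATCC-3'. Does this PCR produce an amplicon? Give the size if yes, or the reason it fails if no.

Primer 1 (GCGGCGTCT) does not match the top strand, and its reverse complement AGACGCCGC does not match either.
With no annealing site for primer 1, no amplification occurs.

No product — primer 1 has no binding site in the template.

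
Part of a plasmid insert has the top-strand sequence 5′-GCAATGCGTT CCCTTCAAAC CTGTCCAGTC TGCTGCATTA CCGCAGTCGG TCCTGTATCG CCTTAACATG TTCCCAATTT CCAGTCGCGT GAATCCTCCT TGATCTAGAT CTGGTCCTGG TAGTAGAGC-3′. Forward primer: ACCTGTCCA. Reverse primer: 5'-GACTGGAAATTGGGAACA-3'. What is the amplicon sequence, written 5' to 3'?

5'-ACCTGTCCAGTCTGCTGCATTACCGCAGTCGGTCCTGTATCGCCTTAACATGTTCCCAATTTCCAGTC-3'

Scanning the template, ACCTGTCCA occurs at positions 19–27; this primer anneals to the bottom strand there with its 3' end pointing downstream.
Taking the reverse complement of GACTGGAAATTGGGAACA gives TGTTCCCAATTTCCAGTC, found at positions 69–86 on the template; the primer anneals here to the top strand with its 3' end pointing upstream.
The product is the template from position 19 through 86 (68 bp).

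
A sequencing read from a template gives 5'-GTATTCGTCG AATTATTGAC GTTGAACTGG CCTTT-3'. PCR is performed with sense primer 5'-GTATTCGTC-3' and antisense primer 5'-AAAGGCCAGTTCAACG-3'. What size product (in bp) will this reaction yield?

Scanning the template, GTATTCGTC occurs at positions 1–9; this primer anneals to the bottom strand there with its 3' end pointing downstream.
The reverse primer's reverse complement is CGTTGAACTGGCCTTT, which matches the template at positions 20–35.
The product runs from position 1 to position 35, so its length is 35 − 1 + 1 = 35 bp.

35 bp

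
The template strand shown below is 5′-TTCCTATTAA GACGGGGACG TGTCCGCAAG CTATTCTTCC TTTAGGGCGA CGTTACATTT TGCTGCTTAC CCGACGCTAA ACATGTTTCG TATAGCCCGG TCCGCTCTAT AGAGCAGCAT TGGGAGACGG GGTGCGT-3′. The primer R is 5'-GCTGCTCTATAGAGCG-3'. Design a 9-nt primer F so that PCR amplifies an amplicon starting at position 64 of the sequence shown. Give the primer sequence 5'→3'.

The reverse primer's reverse complement CGCTCTATAGAGCAGC matches the template at positions 103–118; the product starts at position 64.
The forward primer is identical to the top strand over positions 64–72: TGCTTACCC.

5'-TGCTTACCC-3'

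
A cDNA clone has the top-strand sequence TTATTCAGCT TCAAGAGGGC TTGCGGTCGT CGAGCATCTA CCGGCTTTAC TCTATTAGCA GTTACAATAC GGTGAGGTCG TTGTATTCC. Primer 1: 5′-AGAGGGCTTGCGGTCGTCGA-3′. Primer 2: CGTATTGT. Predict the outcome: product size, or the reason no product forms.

Primer 1 (AGAGGGCTTGCGGTCGTCGA) matches the top strand at positions 14–33; it acts as a forward primer.
Primer 2's reverse complement is ACAATACG, matching the top strand at positions 64–71; it acts as a reverse primer.
The 3' ends face each other across positions 14–71, giving a 58 bp product.

Yes — a 58 bp product.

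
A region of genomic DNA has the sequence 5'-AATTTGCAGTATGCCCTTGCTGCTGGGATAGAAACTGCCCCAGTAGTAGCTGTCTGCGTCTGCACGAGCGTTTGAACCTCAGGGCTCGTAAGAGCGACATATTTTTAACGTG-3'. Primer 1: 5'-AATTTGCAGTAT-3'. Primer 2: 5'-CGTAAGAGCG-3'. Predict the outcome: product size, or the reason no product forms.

No product — both primers anneal to the same strand and extend in the same direction.

Primer 1 (AATTTGCAGTAT) matches the top strand at positions 1–12 (3' end points downstream).
Primer 2 (CGTAAGAGCG) also matches the top strand directly, at positions 87–96 — its reverse complement CGCTCTTACG is not present.
Both primers anneal to the bottom strand with 3' ends pointing the same way, so neither can prime synthesis back toward the other.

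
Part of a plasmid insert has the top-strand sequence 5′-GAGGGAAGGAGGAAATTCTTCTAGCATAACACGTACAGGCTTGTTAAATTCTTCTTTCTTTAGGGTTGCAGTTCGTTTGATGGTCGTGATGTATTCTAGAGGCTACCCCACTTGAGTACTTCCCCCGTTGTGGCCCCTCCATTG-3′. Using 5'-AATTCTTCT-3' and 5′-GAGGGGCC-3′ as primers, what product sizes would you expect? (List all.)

126 bp, 93 bp

The forward primer AATTCTTCT matches the top strand at positions 14–22, 47–55.
The reverse primer's reverse complement is GGCCCCTC, matching at positions 132–139.
Each forward site pairs with the reverse site to give a product ending at position 139: sizes 126, 93 bp.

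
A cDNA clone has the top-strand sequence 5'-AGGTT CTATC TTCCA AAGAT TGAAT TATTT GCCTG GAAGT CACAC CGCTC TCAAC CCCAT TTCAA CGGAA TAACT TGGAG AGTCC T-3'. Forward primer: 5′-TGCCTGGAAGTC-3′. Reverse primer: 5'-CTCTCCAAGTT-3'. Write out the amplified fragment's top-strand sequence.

The forward primer matches the template at positions 30–41.
Reverse complement of the reverse primer: AACTTGGAGAG. This occurs on the top strand at positions 72–82.
The product is the template from position 30 through 82 (53 bp).

5'-TGCCTGGAAGTCACACCGCTCTCAACCCCATTTCAACGGAATAACTTGGAGAG-3'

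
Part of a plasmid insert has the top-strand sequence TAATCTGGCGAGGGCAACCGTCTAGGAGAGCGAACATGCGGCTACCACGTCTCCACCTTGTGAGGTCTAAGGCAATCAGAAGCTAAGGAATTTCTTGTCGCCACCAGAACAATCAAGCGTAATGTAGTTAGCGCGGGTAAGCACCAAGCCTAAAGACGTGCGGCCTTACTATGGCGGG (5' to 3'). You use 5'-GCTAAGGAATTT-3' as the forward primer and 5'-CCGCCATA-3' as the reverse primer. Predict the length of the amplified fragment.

96 bp

Forward primer GCTAAGGAATTT is found on the top strand at positions 82–93.
Taking the reverse complement of CCGCCATA gives TATGGCGG, found at positions 170–177 on the template; the primer anneals here to the top strand with its 3' end pointing upstream.
Amplicon spans positions 82–177: 96 bp.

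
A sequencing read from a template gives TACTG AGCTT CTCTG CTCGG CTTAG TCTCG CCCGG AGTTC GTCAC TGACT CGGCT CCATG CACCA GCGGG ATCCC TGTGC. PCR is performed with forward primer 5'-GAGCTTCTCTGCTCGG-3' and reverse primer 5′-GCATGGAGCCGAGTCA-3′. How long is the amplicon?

The forward primer matches the template at positions 5–20.
The reverse primer's reverse complement is TGACTCGGCTCCATGC, which matches the template at positions 46–61.
The product runs from position 5 to position 61, so its length is 61 − 5 + 1 = 57 bp.

57 bp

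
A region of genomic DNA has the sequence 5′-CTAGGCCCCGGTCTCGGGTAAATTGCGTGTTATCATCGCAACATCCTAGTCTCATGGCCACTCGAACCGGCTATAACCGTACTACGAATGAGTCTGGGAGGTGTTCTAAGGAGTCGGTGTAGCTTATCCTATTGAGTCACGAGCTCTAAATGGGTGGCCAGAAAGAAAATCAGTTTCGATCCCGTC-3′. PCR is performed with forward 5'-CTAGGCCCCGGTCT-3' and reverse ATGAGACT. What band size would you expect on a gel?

Forward primer CTAGGCCCCGGTCT is found on the top strand at positions 1–14.
The reverse primer's reverse complement is AGTCTCAT, which matches the template at positions 48–55.
Amplicon spans positions 1–55: 55 bp.

55 bp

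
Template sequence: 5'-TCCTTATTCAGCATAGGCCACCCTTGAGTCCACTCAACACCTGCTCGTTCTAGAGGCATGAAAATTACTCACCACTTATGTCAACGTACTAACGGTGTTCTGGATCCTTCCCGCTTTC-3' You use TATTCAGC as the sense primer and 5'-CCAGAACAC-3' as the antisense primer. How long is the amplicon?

99 bp

Forward primer TATTCAGC is found on the top strand at positions 5–12.
The reverse primer's reverse complement is GTGTTCTGG, which matches the template at positions 95–103.
The product runs from position 5 to position 103, so its length is 103 − 5 + 1 = 99 bp.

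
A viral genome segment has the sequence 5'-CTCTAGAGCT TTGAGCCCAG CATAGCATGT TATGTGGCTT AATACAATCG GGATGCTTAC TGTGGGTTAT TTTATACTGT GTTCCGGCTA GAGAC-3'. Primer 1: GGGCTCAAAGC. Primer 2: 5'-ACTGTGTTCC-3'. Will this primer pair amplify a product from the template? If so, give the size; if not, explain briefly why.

Primer 1 (GGGCTCAAAGC) has reverse complement GCTTTGAGCCC, which matches the top strand at positions 8–18; primer 1 anneals to the top strand there with its 3' end pointing upstream toward position 8.
Primer 2 (ACTGTGTTCC) matches the top strand directly at positions 76–85; it anneals to the bottom strand with its 3' end pointing downstream toward position 85.
The 3' ends diverge (primer 1 extends toward position 1, primer 2 toward position 95), so the primers never converge on a shared product.

No product — the primers' 3' ends point away from each other.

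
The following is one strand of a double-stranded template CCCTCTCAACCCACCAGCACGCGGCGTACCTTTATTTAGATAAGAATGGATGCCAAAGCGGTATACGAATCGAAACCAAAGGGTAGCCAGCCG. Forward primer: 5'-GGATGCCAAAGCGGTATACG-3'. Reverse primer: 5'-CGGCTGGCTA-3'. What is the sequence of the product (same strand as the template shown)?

Forward primer GGATGCCAAAGCGGTATACG is found on the top strand at positions 48–67.
Reverse complement of the reverse primer: TAGCCAGCCG. This occurs on the top strand at positions 84–93.
The product is the template from position 48 through 93 (46 bp).

5'-GGATGCCAAAGCGGTATACGAATCGAAACCAAAGGGTAGCCAGCCG-3'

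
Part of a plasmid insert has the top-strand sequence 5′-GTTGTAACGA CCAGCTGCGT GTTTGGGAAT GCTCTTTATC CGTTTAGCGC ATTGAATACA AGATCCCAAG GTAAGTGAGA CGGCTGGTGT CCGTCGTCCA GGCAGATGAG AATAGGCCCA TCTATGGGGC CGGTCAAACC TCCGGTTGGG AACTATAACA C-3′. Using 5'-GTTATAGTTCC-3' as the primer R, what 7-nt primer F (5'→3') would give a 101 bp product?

5'-CAAGATC-3'

The reverse primer's reverse complement GGAACTATAAC matches the template at positions 149–159, so the product ends at position 159.
A 101 bp product then starts at position 159 − 101 + 1 = 59.
The forward primer is identical to the top strand there: CAAGATC.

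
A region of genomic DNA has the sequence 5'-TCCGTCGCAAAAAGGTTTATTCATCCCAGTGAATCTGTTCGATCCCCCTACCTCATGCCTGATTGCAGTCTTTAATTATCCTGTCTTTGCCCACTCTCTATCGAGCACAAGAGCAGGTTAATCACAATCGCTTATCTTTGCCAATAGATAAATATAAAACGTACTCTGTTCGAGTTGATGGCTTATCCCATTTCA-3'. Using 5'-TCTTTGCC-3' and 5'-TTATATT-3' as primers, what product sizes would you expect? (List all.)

74 bp, 23 bp

The forward primer TCTTTGCC matches the top strand at positions 84–91, 135–142.
The reverse primer's reverse complement is AATATAA, matching at positions 151–157.
Each forward site pairs with the reverse site to give a product ending at position 157: sizes 74, 23 bp.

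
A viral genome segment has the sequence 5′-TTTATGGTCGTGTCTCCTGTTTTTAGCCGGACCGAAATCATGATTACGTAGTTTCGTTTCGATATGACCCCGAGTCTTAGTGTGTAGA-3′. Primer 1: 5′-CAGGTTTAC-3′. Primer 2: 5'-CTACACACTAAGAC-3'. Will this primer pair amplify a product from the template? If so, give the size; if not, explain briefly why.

No product — primer 1 has no binding site in the template.

Primer 1 (CAGGTTTAC) does not match the top strand, and its reverse complement GTAAACCTG does not match either.
With no annealing site for primer 1, no amplification occurs.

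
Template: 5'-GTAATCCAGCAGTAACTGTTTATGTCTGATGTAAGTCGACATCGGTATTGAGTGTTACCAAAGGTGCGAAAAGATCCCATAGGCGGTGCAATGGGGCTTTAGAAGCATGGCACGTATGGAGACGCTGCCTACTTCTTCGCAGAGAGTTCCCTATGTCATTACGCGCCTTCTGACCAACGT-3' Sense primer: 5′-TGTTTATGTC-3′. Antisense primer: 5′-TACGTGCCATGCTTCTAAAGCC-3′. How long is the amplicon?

Forward primer TGTTTATGTC is found on the top strand at positions 17–26.
Reverse complement of the reverse primer: GGCTTTAGAAGCATGGCACGTA. This occurs on the top strand at positions 95–116.
Amplicon spans positions 17–116: 100 bp.

100 bp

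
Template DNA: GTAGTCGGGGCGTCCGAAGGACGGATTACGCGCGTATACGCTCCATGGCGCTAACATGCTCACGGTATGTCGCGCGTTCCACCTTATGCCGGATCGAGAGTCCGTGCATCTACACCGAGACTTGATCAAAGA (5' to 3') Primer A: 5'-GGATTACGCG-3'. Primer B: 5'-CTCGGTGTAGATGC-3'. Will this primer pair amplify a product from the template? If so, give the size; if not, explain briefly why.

Yes — a 97 bp product.

Primer A (GGATTACGCG) matches the top strand at positions 23–32; it acts as a forward primer.
Primer B's reverse complement is GCATCTACACCGAG, matching the top strand at positions 106–119; it acts as a reverse primer.
The 3' ends face each other across positions 23–119, giving a 97 bp product.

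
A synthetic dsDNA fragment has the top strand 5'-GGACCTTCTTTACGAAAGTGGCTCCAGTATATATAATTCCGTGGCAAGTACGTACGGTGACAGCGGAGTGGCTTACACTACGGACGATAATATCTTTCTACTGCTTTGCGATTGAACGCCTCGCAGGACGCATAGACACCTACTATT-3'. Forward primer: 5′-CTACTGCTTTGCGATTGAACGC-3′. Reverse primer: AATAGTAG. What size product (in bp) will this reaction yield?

50 bp

Scanning the template, CTACTGCTTTGCGATTGAACGC occurs at positions 98–119; this primer anneals to the bottom strand there with its 3' end pointing downstream.
Taking the reverse complement of AATAGTAG gives CTACTATT, found at positions 140–147 on the template; the primer anneals here to the top strand with its 3' end pointing upstream.
The product runs from position 98 to position 147, so its length is 147 − 98 + 1 = 50 bp.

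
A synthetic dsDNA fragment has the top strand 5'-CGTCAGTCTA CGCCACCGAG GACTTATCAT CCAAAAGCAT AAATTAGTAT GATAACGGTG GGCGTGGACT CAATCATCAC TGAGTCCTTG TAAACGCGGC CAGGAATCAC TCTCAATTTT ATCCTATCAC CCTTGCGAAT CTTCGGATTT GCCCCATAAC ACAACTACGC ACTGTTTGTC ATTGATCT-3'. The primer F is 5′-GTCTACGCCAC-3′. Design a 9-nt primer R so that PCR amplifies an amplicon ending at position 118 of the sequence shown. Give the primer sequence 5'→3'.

5'-AATTGAGAG-3'

The forward primer binds at positions 6–16; the product's 3' end on the top strand is position 118.
The reverse primer anneals to the top strand over positions 110–118, i.e. to CTCTCAATT.
Its sequence written 5'→3' is the reverse complement: AATTGAGAG.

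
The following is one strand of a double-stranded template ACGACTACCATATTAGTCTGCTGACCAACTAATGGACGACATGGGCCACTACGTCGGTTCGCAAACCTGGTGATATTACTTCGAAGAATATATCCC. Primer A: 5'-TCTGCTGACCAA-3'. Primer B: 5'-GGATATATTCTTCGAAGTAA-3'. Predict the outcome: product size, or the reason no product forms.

Primer A (TCTGCTGACCAA) matches the top strand at positions 17–28; it acts as a forward primer.
Primer B's reverse complement is TTACTTCGAAGAATATATCC, matching the top strand at positions 76–95; it acts as a reverse primer.
The 3' ends face each other across positions 17–95, giving a 79 bp product.

Yes — a 79 bp product.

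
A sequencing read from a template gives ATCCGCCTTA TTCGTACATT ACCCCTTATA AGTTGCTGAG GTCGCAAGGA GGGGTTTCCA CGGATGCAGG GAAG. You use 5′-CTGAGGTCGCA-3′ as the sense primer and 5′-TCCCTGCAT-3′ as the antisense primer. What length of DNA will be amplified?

Forward primer CTGAGGTCGCA is found on the top strand at positions 36–46.
The reverse primer's reverse complement is ATGCAGGGA, which matches the template at positions 64–72.
Amplicon spans positions 36–72: 37 bp.

37 bp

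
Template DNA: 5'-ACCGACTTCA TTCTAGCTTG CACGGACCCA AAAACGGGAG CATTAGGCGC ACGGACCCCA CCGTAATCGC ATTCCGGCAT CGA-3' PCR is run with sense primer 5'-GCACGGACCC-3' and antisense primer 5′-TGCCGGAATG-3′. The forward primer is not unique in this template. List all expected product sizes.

60 bp, 31 bp

The forward primer GCACGGACCC matches the top strand at positions 20–29, 49–58.
The reverse primer's reverse complement is CATTCCGGCA, matching at positions 70–79.
Each forward site pairs with the reverse site to give a product ending at position 79: sizes 60, 31 bp.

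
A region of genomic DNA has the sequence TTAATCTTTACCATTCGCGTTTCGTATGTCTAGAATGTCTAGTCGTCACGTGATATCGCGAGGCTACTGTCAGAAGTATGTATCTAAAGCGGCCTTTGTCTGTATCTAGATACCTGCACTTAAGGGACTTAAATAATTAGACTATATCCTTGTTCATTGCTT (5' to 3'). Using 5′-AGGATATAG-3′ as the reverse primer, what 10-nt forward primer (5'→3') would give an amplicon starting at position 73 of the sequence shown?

5'-GAAGTATGTA-3'

The reverse primer's reverse complement CTATATCCT matches the template at positions 142–150; the product starts at position 73.
The forward primer is identical to the top strand over positions 73–82: GAAGTATGTA.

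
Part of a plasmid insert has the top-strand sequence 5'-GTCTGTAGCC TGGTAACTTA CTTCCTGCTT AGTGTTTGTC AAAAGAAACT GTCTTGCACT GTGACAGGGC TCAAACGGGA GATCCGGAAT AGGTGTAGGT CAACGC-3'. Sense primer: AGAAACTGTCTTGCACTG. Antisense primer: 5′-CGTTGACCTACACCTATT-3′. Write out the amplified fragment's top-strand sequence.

Forward primer AGAAACTGTCTTGCACTG is found on the top strand at positions 44–61.
Taking the reverse complement of CGTTGACCTACACCTATT gives AATAGGTGTAGGTCAACG, found at positions 88–105 on the template; the primer anneals here to the top strand with its 3' end pointing upstream.
The product is the template from position 44 through 105 (62 bp).

5'-AGAAACTGTCTTGCACTGTGACAGGGCTCAAACGGGAGATCCGGAATAGGTGTAGGTCAACG-3'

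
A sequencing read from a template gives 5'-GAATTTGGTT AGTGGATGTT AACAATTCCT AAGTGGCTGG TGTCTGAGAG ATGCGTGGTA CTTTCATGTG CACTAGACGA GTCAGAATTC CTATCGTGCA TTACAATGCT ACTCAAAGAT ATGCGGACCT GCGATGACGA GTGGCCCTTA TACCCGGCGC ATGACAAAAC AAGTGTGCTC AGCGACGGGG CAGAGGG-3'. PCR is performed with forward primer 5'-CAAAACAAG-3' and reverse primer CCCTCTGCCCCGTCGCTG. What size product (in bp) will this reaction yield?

33 bp

Scanning the template, CAAAACAAG occurs at positions 165–173; this primer anneals to the bottom strand there with its 3' end pointing downstream.
The reverse primer's reverse complement is CAGCGACGGGGCAGAGGG, which matches the template at positions 180–197.
Amplicon spans positions 165–197: 33 bp.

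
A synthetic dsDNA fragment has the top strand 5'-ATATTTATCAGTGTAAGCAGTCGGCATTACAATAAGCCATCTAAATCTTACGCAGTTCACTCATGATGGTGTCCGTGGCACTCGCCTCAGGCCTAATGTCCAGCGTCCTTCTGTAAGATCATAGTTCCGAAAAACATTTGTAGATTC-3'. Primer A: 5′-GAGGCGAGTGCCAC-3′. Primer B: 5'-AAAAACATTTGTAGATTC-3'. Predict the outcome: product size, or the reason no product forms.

No product — the primers' 3' ends point away from each other.

Primer A (GAGGCGAGTGCCAC) has reverse complement GTGGCACTCGCCTC, which matches the top strand at positions 75–88; primer A anneals to the top strand there with its 3' end pointing upstream toward position 75.
Primer B (AAAAACATTTGTAGATTC) matches the top strand directly at positions 130–147; it anneals to the bottom strand with its 3' end pointing downstream toward position 147.
The 3' ends diverge (primer A extends toward position 1, primer B toward position 147), so the primers never converge on a shared product.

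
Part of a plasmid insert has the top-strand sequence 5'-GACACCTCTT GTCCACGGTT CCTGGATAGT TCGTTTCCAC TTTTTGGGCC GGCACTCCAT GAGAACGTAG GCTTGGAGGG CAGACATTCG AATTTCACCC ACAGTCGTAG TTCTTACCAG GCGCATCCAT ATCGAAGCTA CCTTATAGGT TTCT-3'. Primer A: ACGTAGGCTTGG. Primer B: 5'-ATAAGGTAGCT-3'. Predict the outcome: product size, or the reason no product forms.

Primer A (ACGTAGGCTTGG) matches the top strand at positions 65–76; it acts as a forward primer.
Primer B's reverse complement is AGCTACCTTAT, matching the top strand at positions 136–146; it acts as a reverse primer.
The 3' ends face each other across positions 65–146, giving an 82 bp product.

Yes — an 82 bp product.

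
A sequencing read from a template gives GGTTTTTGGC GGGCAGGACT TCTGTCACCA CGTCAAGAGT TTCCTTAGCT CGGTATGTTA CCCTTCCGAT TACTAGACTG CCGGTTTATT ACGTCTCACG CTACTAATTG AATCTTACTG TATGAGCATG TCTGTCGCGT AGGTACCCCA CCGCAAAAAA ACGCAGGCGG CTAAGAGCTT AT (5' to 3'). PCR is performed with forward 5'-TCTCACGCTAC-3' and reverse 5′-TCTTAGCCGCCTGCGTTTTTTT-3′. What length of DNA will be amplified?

The forward primer matches the template at positions 94–104.
Taking the reverse complement of TCTTAGCCGCCTGCGTTTTTTT gives AAAAAAACGCAGGCGGCTAAGA, found at positions 155–176 on the template; the primer anneals here to the top strand with its 3' end pointing upstream.
Product length = (reverse-primer end) − (forward-primer start) + 1 = 176 − 94 + 1 = 83 bp.

83 bp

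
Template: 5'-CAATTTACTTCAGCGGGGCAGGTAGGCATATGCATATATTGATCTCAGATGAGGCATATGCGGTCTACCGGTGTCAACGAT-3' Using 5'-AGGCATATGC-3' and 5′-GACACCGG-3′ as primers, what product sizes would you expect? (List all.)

The forward primer AGGCATATGC matches the top strand at positions 24–33, 52–61.
The reverse primer's reverse complement is CCGGTGTC, matching at positions 68–75.
Each forward site pairs with the reverse site to give a product ending at position 75: sizes 52, 24 bp.

52 bp, 24 bp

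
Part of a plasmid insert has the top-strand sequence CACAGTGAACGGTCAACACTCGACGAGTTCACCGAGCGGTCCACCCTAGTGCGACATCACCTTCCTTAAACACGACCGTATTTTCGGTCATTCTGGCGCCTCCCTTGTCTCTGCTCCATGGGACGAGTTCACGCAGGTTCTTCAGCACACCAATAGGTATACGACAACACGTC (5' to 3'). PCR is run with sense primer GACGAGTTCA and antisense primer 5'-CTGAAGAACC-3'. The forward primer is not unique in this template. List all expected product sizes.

124 bp, 24 bp

The forward primer GACGAGTTCA matches the top strand at positions 22–31, 122–131.
The reverse primer's reverse complement is GGTTCTTCAG, matching at positions 136–145.
Each forward site pairs with the reverse site to give a product ending at position 145: sizes 124, 24 bp.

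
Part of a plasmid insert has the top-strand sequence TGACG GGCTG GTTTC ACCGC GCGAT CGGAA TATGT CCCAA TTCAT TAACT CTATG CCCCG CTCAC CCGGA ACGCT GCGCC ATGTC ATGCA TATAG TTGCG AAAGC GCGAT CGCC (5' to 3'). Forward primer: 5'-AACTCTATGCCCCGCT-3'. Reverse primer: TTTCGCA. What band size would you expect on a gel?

Forward primer AACTCTATGCCCCGCT is found on the top strand at positions 47–62.
Reverse complement of the reverse primer: TGCGAAA. This occurs on the top strand at positions 97–103.
Product length = (reverse-primer end) − (forward-primer start) + 1 = 103 − 47 + 1 = 57 bp.

57 bp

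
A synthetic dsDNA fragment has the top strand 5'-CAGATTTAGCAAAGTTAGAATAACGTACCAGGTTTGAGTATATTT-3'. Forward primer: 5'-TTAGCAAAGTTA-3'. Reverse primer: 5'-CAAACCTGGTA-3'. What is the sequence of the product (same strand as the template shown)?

5'-TTAGCAAAGTTAGAATAACGTACCAGGTTTG-3'

Forward primer TTAGCAAAGTTA is found on the top strand at positions 6–17.
The reverse primer's reverse complement is TACCAGGTTTG, which matches the template at positions 26–36.
The product is the template from position 6 through 36 (31 bp).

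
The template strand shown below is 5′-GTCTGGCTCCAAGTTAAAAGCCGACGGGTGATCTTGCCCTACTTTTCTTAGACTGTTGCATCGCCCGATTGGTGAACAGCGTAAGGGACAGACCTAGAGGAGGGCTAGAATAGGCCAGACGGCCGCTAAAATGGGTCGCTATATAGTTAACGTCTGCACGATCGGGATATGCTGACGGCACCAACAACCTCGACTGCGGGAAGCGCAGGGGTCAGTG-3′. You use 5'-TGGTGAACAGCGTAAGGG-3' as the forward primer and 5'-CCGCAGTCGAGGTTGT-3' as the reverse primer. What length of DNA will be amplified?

The forward primer matches the template at positions 70–87.
The reverse primer's reverse complement is ACAACCTCGACTGCGG, which matches the template at positions 184–199.
The product runs from position 70 to position 199, so its length is 199 − 70 + 1 = 130 bp.

130 bp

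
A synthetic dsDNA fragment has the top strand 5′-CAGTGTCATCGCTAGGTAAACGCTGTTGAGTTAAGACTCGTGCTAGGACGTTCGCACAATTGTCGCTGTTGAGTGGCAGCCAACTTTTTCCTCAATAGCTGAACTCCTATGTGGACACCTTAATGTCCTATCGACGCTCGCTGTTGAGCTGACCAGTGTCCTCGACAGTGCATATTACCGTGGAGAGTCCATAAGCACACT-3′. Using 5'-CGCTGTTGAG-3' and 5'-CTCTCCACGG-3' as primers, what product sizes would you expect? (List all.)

167 bp, 124 bp, 49 bp

The forward primer CGCTGTTGAG matches the top strand at positions 21–30, 64–73, 139–148.
The reverse primer's reverse complement is CCGTGGAGAG, matching at positions 178–187.
Each forward site pairs with the reverse site to give a product ending at position 187: sizes 167, 124, 49 bp.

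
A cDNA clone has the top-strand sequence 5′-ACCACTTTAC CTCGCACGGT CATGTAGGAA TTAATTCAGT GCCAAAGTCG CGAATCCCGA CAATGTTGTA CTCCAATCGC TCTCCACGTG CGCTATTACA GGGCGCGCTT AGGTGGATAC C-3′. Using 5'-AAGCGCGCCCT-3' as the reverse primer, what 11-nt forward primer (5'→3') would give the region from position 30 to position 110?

5'-ATTAATTCAGT-3'

The reverse primer's reverse complement AGGGCGCGCTT matches the template at positions 100–110; the product starts at position 30.
The forward primer is identical to the top strand over positions 30–40: ATTAATTCAGT.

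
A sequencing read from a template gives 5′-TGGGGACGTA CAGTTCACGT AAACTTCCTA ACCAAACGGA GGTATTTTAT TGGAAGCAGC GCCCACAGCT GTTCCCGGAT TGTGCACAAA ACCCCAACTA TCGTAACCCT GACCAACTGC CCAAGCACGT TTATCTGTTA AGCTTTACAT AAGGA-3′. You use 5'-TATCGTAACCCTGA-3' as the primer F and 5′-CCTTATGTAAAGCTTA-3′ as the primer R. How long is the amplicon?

The forward primer matches the template at positions 99–112.
Taking the reverse complement of CCTTATGTAAAGCTTA gives TAAGCTTTACATAAGG, found at positions 139–154 on the template; the primer anneals here to the top strand with its 3' end pointing upstream.
Amplicon spans positions 99–154: 56 bp.

56 bp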